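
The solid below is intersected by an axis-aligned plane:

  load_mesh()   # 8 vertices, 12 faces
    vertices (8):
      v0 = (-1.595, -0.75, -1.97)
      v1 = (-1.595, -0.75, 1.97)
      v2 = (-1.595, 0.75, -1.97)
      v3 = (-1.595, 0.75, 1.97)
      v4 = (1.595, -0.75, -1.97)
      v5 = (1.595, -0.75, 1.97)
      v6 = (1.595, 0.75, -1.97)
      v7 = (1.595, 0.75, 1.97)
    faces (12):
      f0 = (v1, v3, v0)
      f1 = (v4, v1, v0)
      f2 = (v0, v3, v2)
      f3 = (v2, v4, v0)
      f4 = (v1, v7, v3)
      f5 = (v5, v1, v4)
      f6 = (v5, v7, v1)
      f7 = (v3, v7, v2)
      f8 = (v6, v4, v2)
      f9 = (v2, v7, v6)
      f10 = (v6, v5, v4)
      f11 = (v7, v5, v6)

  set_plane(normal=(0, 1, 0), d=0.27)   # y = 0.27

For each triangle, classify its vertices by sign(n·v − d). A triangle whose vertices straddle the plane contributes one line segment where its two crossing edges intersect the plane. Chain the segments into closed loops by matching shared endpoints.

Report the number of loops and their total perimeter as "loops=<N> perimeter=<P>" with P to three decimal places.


Straddling triangles (8 of 12):
  (v1,v3,v0) [-+-] → (-1.595, 0.27, 1.97)–(-1.595, 0.27, 0.7092)  len=1.2608
  (v0,v3,v2) [-++] → (-1.595, 0.27, 0.7092)–(-1.595, 0.27, -1.97)  len=2.6792
  (v2,v4,v0) [+--] → (-0.5742, 0.27, -1.97)–(-1.595, 0.27, -1.97)  len=1.0208
  (v1,v7,v3) [-++] → (0.5742, 0.27, 1.97)–(-1.595, 0.27, 1.97)  len=2.1692
  (v5,v7,v1) [-+-] → (1.595, 0.27, 1.97)–(0.5742, 0.27, 1.97)  len=1.0208
  (v6,v4,v2) [+-+] → (1.595, 0.27, -1.97)–(-0.5742, 0.27, -1.97)  len=2.1692
  (v6,v5,v4) [+--] → (1.595, 0.27, -0.7092)–(1.595, 0.27, -1.97)  len=1.2608
  (v7,v5,v6) [+-+] → (1.595, 0.27, 1.97)–(1.595, 0.27, -0.7092)  len=2.6792

Chained into 1 loop(s):
  loop 1: 8 segments, perimeter = 14.2600
Total perimeter = 14.260

loops=1 perimeter=14.260


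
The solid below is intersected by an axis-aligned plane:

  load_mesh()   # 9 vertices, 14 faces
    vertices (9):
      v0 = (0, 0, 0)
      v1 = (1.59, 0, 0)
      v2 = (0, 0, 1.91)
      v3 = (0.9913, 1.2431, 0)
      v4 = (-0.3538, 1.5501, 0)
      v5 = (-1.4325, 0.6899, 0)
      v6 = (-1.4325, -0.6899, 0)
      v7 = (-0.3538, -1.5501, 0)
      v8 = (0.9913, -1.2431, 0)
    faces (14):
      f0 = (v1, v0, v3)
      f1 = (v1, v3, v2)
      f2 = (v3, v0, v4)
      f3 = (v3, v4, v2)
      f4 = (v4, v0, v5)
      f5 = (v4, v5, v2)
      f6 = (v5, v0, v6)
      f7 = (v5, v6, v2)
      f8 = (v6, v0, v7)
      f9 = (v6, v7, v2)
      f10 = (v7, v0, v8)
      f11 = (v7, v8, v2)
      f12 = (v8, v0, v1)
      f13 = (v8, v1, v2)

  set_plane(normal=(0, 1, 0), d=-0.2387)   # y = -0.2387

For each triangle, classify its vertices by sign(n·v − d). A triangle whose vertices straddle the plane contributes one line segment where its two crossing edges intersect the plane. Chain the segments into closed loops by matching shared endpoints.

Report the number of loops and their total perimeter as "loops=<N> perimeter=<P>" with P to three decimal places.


Straddling triangles (8 of 14):
  (v5,v0,v6) [++-] → (-0.495634, -0.2387, 0)–(-1.4325, -0.2387, 0)  len=0.9369
  (v5,v6,v2) [+-+] → (-1.4325, -0.2387, 0)–(-0.495634, -0.2387, 1.24915)  len=1.5614
  (v6,v0,v7) [-+-] → (-0.495634, -0.2387, 0)–(-0.0544817, -0.2387, 0)  len=0.4412
  (v6,v7,v2) [--+] → (-0.0544817, -0.2387, 1.61588)–(-0.495634, -0.2387, 1.24915)  len=0.5737
  (v7,v0,v8) [-+-] → (-0.0544817, -0.2387, 0)–(0.190349, -0.2387, 0)  len=0.2448
  (v7,v8,v2) [--+] → (0.190349, -0.2387, 1.54324)–(-0.0544817, -0.2387, 1.61588)  len=0.2554
  (v8,v0,v1) [-++] → (0.190349, -0.2387, 0)–(1.47504, -0.2387, 0)  len=1.2847
  (v8,v1,v2) [-++] → (1.47504, -0.2387, 0)–(0.190349, -0.2387, 1.54324)  len=2.0080

Chained into 1 loop(s):
  loop 1: 8 segments, perimeter = 7.3060
Total perimeter = 7.306

loops=1 perimeter=7.306


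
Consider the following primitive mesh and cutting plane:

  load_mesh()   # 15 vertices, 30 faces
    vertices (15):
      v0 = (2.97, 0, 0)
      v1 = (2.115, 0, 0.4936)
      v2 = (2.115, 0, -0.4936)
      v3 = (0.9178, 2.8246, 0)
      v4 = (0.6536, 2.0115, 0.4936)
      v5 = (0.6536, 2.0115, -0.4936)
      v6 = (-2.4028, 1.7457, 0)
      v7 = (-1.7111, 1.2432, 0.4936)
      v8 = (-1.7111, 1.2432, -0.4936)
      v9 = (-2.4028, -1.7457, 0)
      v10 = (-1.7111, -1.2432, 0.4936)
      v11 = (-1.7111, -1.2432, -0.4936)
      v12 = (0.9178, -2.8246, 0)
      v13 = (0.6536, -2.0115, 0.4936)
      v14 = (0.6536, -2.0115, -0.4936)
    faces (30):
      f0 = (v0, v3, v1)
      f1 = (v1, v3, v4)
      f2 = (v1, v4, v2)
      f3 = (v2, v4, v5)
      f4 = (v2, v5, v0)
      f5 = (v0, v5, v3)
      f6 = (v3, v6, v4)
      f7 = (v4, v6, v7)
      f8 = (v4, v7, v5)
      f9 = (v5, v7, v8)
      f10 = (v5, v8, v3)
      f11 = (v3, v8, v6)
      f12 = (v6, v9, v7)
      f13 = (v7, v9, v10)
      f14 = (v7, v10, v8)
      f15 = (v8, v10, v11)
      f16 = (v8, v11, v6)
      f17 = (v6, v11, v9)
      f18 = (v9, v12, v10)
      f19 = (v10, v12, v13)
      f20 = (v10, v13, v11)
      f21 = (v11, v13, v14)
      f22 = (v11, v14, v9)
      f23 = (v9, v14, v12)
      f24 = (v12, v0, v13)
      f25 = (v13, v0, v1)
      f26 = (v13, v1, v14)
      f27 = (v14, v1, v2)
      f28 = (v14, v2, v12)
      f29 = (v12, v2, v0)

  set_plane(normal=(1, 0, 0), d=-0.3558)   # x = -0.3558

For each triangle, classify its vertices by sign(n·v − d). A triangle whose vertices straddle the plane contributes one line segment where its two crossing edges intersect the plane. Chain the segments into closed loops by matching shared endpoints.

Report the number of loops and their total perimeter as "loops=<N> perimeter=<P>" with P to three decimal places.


Straddling triangles (12 of 30):
  (v3,v6,v4) [+-+] → (-0.3558, 2.41079, 0)–(-0.3558, 1.92372, 0.330585)  len=0.5887
  (v4,v6,v7) [+--] → (-0.3558, 1.92372, 0.330585)–(-0.3558, 1.68354, 0.4936)  len=0.2903
  (v4,v7,v5) [+-+] → (-0.3558, 1.68354, 0.4936)–(-0.3558, 1.68354, -0.0722021)  len=0.5658
  (v5,v7,v8) [+--] → (-0.3558, 1.68354, -0.0722021)–(-0.3558, 1.68354, -0.4936)  len=0.4214
  (v5,v8,v3) [+-+] → (-0.3558, 1.68354, -0.4936)–(-0.3558, 2.05847, -0.23913)  len=0.4531
  (v3,v8,v6) [+--] → (-0.3558, 2.05847, -0.23913)–(-0.3558, 2.41079, 0)  len=0.4258
  (v9,v12,v10) [-+-] → (-0.3558, -2.41079, 0)–(-0.3558, -2.05847, 0.23913)  len=0.4258
  (v10,v12,v13) [-++] → (-0.3558, -2.05847, 0.23913)–(-0.3558, -1.68354, 0.4936)  len=0.4531
  (v10,v13,v11) [-+-] → (-0.3558, -1.68354, 0.4936)–(-0.3558, -1.68354, 0.0722021)  len=0.4214
  (v11,v13,v14) [-++] → (-0.3558, -1.68354, 0.0722021)–(-0.3558, -1.68354, -0.4936)  len=0.5658
  (v11,v14,v9) [-+-] → (-0.3558, -1.68354, -0.4936)–(-0.3558, -1.92372, -0.330585)  len=0.2903
  (v9,v14,v12) [-++] → (-0.3558, -1.92372, -0.330585)–(-0.3558, -2.41079, 0)  len=0.5887

Chained into 2 loop(s):
  loop 1: 6 segments, perimeter = 2.7451
  loop 2: 6 segments, perimeter = 2.7451
Total perimeter = 5.490

loops=2 perimeter=5.490


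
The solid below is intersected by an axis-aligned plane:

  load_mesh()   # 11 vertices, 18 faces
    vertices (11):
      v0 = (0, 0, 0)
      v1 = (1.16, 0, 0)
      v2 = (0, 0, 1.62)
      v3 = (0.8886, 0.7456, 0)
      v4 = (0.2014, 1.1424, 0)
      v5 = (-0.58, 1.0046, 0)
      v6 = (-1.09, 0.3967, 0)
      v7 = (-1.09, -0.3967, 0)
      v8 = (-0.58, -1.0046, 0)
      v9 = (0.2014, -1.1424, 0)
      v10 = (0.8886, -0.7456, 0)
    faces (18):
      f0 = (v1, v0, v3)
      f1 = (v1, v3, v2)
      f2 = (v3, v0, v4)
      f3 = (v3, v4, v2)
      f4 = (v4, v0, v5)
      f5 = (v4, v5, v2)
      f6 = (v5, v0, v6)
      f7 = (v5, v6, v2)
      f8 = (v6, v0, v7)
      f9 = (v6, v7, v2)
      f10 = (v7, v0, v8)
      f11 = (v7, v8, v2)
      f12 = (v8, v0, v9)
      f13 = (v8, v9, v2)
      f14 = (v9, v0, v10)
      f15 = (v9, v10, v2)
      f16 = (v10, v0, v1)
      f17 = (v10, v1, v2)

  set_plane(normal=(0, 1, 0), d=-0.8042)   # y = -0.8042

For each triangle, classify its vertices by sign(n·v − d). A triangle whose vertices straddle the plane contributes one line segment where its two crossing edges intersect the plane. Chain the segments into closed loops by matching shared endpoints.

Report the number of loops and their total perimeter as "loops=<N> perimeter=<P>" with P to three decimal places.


loops=1 perimeter=3.395

Straddling triangles (6 of 18):
  (v7,v0,v8) [++-] → (-0.4643, -0.8042, 0)–(-0.748126, -0.8042, 0)  len=0.2838
  (v7,v8,v2) [+-+] → (-0.748126, -0.8042, 0)–(-0.4643, -0.8042, 0.323161)  len=0.4301
  (v8,v0,v9) [-+-] → (-0.4643, -0.8042, 0)–(0.141777, -0.8042, 0)  len=0.6061
  (v8,v9,v2) [--+] → (0.141777, -0.8042, 0.47959)–(-0.4643, -0.8042, 0.323161)  len=0.6259
  (v9,v0,v10) [-++] → (0.141777, -0.8042, 0)–(0.787113, -0.8042, 0)  len=0.6453
  (v9,v10,v2) [-++] → (0.787113, -0.8042, 0)–(0.141777, -0.8042, 0.47959)  len=0.8040

Chained into 1 loop(s):
  loop 1: 6 segments, perimeter = 3.3953
Total perimeter = 3.395


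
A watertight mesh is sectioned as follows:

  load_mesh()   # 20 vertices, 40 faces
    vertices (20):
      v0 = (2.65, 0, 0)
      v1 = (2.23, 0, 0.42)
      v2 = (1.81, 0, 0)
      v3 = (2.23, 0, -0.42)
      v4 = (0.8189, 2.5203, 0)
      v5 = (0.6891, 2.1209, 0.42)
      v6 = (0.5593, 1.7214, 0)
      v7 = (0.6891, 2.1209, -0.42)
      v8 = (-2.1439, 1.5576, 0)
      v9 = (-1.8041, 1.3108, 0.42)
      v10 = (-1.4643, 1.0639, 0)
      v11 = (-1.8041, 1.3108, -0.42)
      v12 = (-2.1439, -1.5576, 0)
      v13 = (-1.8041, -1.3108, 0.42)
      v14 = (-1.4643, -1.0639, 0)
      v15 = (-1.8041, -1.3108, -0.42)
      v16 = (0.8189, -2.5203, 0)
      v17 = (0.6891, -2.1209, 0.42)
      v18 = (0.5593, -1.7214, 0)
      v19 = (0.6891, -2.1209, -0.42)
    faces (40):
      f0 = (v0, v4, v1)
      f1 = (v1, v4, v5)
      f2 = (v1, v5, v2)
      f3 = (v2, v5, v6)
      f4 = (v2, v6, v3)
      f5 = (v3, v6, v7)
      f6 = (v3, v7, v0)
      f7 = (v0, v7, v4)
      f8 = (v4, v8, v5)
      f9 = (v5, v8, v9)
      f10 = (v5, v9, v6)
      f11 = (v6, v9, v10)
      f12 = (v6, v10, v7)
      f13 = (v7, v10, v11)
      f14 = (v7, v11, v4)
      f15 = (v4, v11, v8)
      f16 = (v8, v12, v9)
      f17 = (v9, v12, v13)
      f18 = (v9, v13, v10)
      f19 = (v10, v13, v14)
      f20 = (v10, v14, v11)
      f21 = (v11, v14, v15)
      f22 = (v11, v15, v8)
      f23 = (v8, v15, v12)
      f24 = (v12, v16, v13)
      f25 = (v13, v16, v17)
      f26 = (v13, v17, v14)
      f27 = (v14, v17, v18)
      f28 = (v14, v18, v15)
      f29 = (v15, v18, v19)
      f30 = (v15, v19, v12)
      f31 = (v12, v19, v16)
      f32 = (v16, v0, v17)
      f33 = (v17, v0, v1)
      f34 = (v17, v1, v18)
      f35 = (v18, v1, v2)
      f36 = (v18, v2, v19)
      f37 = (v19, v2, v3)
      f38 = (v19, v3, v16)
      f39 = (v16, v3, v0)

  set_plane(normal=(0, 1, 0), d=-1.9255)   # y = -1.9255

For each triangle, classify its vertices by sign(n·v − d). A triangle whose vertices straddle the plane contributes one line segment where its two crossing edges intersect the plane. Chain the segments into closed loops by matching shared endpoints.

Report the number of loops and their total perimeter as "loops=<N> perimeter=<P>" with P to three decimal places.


loops=1 perimeter=5.274

Straddling triangles (14 of 40):
  (v12,v16,v13) [+-+] → (-1.01165, -1.9255, 0)–(-0.471022, -1.9255, 0.206545)  len=0.5787
  (v13,v16,v17) [+--] → (-0.471022, -1.9255, 0.206545)–(0.0877282, -1.9255, 0.42)  len=0.5981
  (v13,v17,v14) [+-+] → (0.0877282, -1.9255, 0.42)–(0.291016, -1.9255, 0.342358)  len=0.2176
  (v14,v17,v18) [+-+] → (0.291016, -1.9255, 0.342358)–(0.625613, -1.9255, 0.214573)  len=0.3582
  (v15,v18,v19) [++-] → (0.625613, -1.9255, -0.214573)–(0.0877282, -1.9255, -0.42)  len=0.5758
  (v15,v19,v12) [+-+] → (0.0877282, -1.9255, -0.42)–(-0.293624, -1.9255, -0.274309)  len=0.4082
  (v12,v19,v16) [+--] → (-0.293624, -1.9255, -0.274309)–(-1.01165, -1.9255, 0)  len=0.7686
  (v16,v0,v17) [-+-] → (1.25105, -1.9255, 0)–(0.869759, -1.9255, 0.381305)  len=0.5392
  (v17,v0,v1) [-++] → (0.869759, -1.9255, 0.381305)–(0.831064, -1.9255, 0.42)  len=0.0547
  (v17,v1,v18) [-++] → (0.831064, -1.9255, 0.42)–(0.625613, -1.9255, 0.214573)  len=0.2905
  (v18,v2,v19) [++-] → (0.792369, -1.9255, -0.381305)–(0.625613, -1.9255, -0.214573)  len=0.2358
  (v19,v2,v3) [-++] → (0.792369, -1.9255, -0.381305)–(0.831064, -1.9255, -0.42)  len=0.0547
  (v19,v3,v16) [-+-] → (0.831064, -1.9255, -0.42)–(1.15192, -1.9255, -0.0991215)  len=0.4538
  (v16,v3,v0) [-++] → (1.15192, -1.9255, -0.0991215)–(1.25105, -1.9255, 0)  len=0.1402

Chained into 1 loop(s):
  loop 1: 14 segments, perimeter = 5.2743
Total perimeter = 5.274


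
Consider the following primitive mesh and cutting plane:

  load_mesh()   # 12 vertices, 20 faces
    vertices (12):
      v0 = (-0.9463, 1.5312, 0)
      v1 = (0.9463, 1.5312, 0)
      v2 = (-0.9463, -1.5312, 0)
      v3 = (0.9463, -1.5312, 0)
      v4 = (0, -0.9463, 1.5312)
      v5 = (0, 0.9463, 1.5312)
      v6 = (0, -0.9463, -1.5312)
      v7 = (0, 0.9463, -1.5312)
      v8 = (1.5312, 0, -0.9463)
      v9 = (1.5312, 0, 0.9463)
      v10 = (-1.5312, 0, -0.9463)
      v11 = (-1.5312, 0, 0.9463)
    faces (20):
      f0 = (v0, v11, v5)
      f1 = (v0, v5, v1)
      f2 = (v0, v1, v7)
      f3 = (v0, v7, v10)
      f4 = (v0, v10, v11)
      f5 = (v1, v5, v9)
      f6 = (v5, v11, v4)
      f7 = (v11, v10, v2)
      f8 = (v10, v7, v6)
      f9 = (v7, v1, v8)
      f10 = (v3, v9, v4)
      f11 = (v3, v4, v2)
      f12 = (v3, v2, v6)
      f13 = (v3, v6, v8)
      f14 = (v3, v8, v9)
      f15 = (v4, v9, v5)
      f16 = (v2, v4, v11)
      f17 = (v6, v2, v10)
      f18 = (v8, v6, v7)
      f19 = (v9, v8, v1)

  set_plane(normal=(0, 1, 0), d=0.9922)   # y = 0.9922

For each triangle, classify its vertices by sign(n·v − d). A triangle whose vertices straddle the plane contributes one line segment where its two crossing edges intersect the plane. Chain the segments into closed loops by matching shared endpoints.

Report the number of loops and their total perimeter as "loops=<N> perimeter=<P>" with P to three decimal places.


loops=1 perimeter=7.727

Straddling triangles (8 of 20):
  (v0,v11,v5) [+--] → (-1.15219, 0.9922, 0.333108)–(-0.0742608, 0.9922, 1.41104)  len=1.5244
  (v0,v5,v1) [+-+] → (-0.0742608, 0.9922, 1.41104)–(0.0742608, 0.9922, 1.41104)  len=0.1485
  (v0,v1,v7) [++-] → (0.0742608, 0.9922, -1.41104)–(-0.0742608, 0.9922, -1.41104)  len=0.1485
  (v0,v7,v10) [+--] → (-0.0742608, 0.9922, -1.41104)–(-1.15219, 0.9922, -0.333108)  len=1.5244
  (v0,v10,v11) [+--] → (-1.15219, 0.9922, -0.333108)–(-1.15219, 0.9922, 0.333108)  len=0.6662
  (v1,v5,v9) [+--] → (0.0742608, 0.9922, 1.41104)–(1.15219, 0.9922, 0.333108)  len=1.5244
  (v7,v1,v8) [-+-] → (0.0742608, 0.9922, -1.41104)–(1.15219, 0.9922, -0.333108)  len=1.5244
  (v9,v8,v1) [--+] → (1.15219, 0.9922, -0.333108)–(1.15219, 0.9922, 0.333108)  len=0.6662

Chained into 1 loop(s):
  loop 1: 8 segments, perimeter = 7.7272
Total perimeter = 7.727


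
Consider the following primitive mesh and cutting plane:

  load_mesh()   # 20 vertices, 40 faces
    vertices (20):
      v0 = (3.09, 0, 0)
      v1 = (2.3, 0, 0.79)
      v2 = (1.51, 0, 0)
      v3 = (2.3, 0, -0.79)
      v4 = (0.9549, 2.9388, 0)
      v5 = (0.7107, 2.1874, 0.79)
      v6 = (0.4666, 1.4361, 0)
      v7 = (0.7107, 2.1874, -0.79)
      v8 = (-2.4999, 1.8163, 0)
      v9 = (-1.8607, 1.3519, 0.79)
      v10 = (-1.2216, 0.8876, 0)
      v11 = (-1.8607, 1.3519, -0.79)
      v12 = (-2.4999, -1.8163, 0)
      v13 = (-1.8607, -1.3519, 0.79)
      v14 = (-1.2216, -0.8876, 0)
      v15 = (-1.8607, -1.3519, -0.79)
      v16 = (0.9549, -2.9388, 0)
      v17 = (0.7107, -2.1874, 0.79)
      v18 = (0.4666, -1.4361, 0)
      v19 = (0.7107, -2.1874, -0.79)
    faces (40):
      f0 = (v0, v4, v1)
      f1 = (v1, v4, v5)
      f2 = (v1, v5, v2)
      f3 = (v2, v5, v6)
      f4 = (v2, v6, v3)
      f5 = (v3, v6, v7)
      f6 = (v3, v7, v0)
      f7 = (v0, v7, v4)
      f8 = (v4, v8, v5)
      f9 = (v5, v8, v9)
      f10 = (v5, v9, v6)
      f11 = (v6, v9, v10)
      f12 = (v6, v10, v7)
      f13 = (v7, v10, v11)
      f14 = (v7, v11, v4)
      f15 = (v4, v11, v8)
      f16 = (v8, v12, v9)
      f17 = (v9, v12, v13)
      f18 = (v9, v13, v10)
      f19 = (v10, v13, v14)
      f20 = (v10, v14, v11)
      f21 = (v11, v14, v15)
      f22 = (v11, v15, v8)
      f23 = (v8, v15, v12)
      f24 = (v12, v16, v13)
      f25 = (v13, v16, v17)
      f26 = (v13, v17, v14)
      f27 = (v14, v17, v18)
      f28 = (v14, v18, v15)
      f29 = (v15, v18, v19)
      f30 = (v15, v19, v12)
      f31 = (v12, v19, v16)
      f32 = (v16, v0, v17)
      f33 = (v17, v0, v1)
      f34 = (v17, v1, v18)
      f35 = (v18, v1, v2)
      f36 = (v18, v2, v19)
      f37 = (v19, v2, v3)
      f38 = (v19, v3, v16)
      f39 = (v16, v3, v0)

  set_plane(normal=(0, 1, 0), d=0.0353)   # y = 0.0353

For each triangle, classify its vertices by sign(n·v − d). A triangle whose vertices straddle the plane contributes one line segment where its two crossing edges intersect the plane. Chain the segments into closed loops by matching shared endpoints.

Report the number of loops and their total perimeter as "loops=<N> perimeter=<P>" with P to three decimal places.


loops=2 perimeter=8.534

Straddling triangles (16 of 40):
  (v0,v4,v1) [-+-] → (3.06435, 0.0353, 0)–(2.28384, 0.0353, 0.780511)  len=1.1038
  (v1,v4,v5) [-++] → (2.28384, 0.0353, 0.780511)–(2.27435, 0.0353, 0.79)  len=0.0134
  (v1,v5,v2) [-+-] → (2.27435, 0.0353, 0.79)–(1.4971, 0.0353, 0.0127489)  len=1.0992
  (v2,v5,v6) [-++] → (1.4971, 0.0353, 0.0127489)–(1.48435, 0.0353, 0)  len=0.0180
  (v2,v6,v3) [-+-] → (1.48435, 0.0353, 0)–(2.25493, 0.0353, -0.770581)  len=1.0898
  (v3,v6,v7) [-++] → (2.25493, 0.0353, -0.770581)–(2.27435, 0.0353, -0.79)  len=0.0275
  (v3,v7,v0) [-+-] → (2.27435, 0.0353, -0.79)–(3.0516, 0.0353, -0.0127489)  len=1.0992
  (v0,v7,v4) [-++] → (3.0516, 0.0353, -0.0127489)–(3.06435, 0.0353, 0)  len=0.0180
  (v8,v12,v9) [+-+] → (-2.4999, 0.0353, 0)–(-2.12633, 0.0353, 0.461702)  len=0.5939
  (v9,v12,v13) [+--] → (-2.12633, 0.0353, 0.461702)–(-1.8607, 0.0353, 0.79)  len=0.4223
  (v9,v13,v10) [+-+] → (-1.8607, 0.0353, 0.79)–(-1.46483, 0.0353, 0.300655)  len=0.6294
  (v10,v13,v14) [+--] → (-1.46483, 0.0353, 0.300655)–(-1.2216, 0.0353, 0)  len=0.3867
  (v10,v14,v11) [+-+] → (-1.2216, 0.0353, 0)–(-1.48497, 0.0353, -0.32556)  len=0.4188
  (v11,v14,v15) [+--] → (-1.48497, 0.0353, -0.32556)–(-1.8607, 0.0353, -0.79)  len=0.5974
  (v11,v15,v8) [+-+] → (-1.8607, 0.0353, -0.79)–(-2.14057, 0.0353, -0.444098)  len=0.4449
  (v8,v15,v12) [+--] → (-2.14057, 0.0353, -0.444098)–(-2.4999, 0.0353, 0)  len=0.5713

Chained into 2 loop(s):
  loop 1: 8 segments, perimeter = 4.4689
  loop 2: 8 segments, perimeter = 4.0647
Total perimeter = 8.534


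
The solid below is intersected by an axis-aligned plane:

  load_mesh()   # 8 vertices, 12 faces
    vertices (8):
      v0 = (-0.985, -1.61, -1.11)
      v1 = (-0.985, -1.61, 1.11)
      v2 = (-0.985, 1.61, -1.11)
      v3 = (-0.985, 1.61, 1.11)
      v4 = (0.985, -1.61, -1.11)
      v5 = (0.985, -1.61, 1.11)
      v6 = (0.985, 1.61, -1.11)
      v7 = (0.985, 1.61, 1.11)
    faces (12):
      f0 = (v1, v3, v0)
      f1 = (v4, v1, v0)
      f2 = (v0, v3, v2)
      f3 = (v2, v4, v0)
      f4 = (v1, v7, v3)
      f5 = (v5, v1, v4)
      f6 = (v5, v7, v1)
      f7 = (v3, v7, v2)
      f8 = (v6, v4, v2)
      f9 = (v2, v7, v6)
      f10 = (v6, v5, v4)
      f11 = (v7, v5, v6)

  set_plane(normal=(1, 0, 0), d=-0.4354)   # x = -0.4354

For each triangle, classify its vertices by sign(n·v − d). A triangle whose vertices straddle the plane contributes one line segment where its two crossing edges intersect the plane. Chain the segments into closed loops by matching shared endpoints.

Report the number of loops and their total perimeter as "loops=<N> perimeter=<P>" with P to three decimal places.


Straddling triangles (8 of 12):
  (v4,v1,v0) [+--] → (-0.4354, -1.61, 0.490654)–(-0.4354, -1.61, -1.11)  len=1.6007
  (v2,v4,v0) [-+-] → (-0.4354, 0.711669, -1.11)–(-0.4354, -1.61, -1.11)  len=2.3217
  (v1,v7,v3) [-+-] → (-0.4354, -0.711669, 1.11)–(-0.4354, 1.61, 1.11)  len=2.3217
  (v5,v1,v4) [+-+] → (-0.4354, -1.61, 1.11)–(-0.4354, -1.61, 0.490654)  len=0.6193
  (v5,v7,v1) [++-] → (-0.4354, -0.711669, 1.11)–(-0.4354, -1.61, 1.11)  len=0.8983
  (v3,v7,v2) [-+-] → (-0.4354, 1.61, 1.11)–(-0.4354, 1.61, -0.490654)  len=1.6007
  (v6,v4,v2) [++-] → (-0.4354, 0.711669, -1.11)–(-0.4354, 1.61, -1.11)  len=0.8983
  (v2,v7,v6) [-++] → (-0.4354, 1.61, -0.490654)–(-0.4354, 1.61, -1.11)  len=0.6193

Chained into 1 loop(s):
  loop 1: 8 segments, perimeter = 10.8800
Total perimeter = 10.880

loops=1 perimeter=10.880


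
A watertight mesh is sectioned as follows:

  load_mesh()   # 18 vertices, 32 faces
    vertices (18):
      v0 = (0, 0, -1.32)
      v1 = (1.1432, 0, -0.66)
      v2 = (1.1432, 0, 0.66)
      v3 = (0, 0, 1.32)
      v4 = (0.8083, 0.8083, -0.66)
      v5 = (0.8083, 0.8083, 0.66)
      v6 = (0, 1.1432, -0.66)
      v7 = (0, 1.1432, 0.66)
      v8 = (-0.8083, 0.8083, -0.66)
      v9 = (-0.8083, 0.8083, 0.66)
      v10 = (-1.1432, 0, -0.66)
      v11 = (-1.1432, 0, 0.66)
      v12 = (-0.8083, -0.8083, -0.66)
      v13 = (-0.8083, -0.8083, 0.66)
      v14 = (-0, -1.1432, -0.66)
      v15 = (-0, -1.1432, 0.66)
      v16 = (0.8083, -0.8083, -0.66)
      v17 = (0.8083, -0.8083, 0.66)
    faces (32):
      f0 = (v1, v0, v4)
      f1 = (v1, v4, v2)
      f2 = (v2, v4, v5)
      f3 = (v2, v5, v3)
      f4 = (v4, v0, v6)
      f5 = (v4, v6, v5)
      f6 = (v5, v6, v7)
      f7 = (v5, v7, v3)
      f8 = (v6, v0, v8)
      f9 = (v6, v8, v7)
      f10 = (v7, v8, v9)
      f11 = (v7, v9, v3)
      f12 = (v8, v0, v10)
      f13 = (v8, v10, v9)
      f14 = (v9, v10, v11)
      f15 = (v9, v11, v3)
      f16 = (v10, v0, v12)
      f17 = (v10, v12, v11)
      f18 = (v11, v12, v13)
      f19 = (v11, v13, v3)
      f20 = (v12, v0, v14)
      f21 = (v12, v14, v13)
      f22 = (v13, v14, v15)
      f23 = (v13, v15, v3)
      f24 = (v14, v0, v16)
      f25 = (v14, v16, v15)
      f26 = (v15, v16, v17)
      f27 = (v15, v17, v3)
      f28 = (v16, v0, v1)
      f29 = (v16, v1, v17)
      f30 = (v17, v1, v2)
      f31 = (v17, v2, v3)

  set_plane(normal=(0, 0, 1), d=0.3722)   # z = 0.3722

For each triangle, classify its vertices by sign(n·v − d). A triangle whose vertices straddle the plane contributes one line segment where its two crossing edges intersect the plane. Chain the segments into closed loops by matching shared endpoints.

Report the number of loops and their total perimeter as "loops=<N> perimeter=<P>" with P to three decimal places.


Straddling triangles (16 of 32):
  (v1,v4,v2) [--+] → (1.07018, 0.176234, 0.3722)–(1.1432, 0, 0.3722)  len=0.1908
  (v2,v4,v5) [+-+] → (1.07018, 0.176234, 0.3722)–(0.8083, 0.8083, 0.3722)  len=0.6842
  (v4,v6,v5) [--+] → (0.632066, 0.881318, 0.3722)–(0.8083, 0.8083, 0.3722)  len=0.1908
  (v5,v6,v7) [+-+] → (0.632066, 0.881318, 0.3722)–(0, 1.1432, 0.3722)  len=0.6842
  (v6,v8,v7) [--+] → (-0.176234, 1.07018, 0.3722)–(0, 1.1432, 0.3722)  len=0.1908
  (v7,v8,v9) [+-+] → (-0.176234, 1.07018, 0.3722)–(-0.8083, 0.8083, 0.3722)  len=0.6842
  (v8,v10,v9) [--+] → (-0.881318, 0.632066, 0.3722)–(-0.8083, 0.8083, 0.3722)  len=0.1908
  (v9,v10,v11) [+-+] → (-0.881318, 0.632066, 0.3722)–(-1.1432, 0, 0.3722)  len=0.6842
  (v10,v12,v11) [--+] → (-1.07018, -0.176234, 0.3722)–(-1.1432, 0, 0.3722)  len=0.1908
  (v11,v12,v13) [+-+] → (-1.07018, -0.176234, 0.3722)–(-0.8083, -0.8083, 0.3722)  len=0.6842
  (v12,v14,v13) [--+] → (-0.632066, -0.881318, 0.3722)–(-0.8083, -0.8083, 0.3722)  len=0.1908
  (v13,v14,v15) [+-+] → (-0.632066, -0.881318, 0.3722)–(0, -1.1432, 0.3722)  len=0.6842
  (v14,v16,v15) [--+] → (0.176234, -1.07018, 0.3722)–(0, -1.1432, 0.3722)  len=0.1908
  (v15,v16,v17) [+-+] → (0.176234, -1.07018, 0.3722)–(0.8083, -0.8083, 0.3722)  len=0.6842
  (v16,v1,v17) [--+] → (0.881318, -0.632066, 0.3722)–(0.8083, -0.8083, 0.3722)  len=0.1908
  (v17,v1,v2) [+-+] → (0.881318, -0.632066, 0.3722)–(1.1432, 0, 0.3722)  len=0.6842

Chained into 1 loop(s):
  loop 1: 16 segments, perimeter = 6.9995
Total perimeter = 6.999

loops=1 perimeter=6.999


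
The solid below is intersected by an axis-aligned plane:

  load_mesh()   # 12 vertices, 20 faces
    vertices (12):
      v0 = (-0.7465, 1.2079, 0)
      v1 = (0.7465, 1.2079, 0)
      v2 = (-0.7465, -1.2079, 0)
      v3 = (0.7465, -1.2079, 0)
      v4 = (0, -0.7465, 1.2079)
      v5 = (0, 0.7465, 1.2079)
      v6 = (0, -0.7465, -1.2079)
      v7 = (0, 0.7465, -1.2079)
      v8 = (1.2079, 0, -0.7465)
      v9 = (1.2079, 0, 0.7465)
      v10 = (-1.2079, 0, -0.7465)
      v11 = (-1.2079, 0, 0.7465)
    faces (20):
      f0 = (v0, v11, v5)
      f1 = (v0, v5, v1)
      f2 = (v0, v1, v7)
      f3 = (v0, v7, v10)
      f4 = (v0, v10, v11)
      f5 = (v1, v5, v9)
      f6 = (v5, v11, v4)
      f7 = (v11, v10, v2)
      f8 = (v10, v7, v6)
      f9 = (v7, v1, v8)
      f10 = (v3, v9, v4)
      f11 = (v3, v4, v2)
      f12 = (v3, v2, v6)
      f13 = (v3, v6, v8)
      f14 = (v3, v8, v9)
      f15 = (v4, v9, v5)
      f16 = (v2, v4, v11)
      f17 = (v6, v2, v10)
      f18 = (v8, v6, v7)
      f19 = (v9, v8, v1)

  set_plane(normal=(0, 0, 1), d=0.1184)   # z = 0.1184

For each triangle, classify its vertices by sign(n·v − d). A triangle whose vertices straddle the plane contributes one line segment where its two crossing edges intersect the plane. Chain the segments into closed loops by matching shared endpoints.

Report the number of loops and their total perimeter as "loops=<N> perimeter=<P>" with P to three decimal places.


Straddling triangles (10 of 20):
  (v0,v11,v5) [-++] → (-0.819681, 1.01632, 0.1184)–(-0.673327, 1.16267, 0.1184)  len=0.2070
  (v0,v5,v1) [-+-] → (-0.673327, 1.16267, 0.1184)–(0.673327, 1.16267, 0.1184)  len=1.3467
  (v0,v10,v11) [--+] → (-1.2079, 0, 0.1184)–(-0.819681, 1.01632, 0.1184)  len=1.0879
  (v1,v5,v9) [-++] → (0.673327, 1.16267, 0.1184)–(0.819681, 1.01632, 0.1184)  len=0.2070
  (v11,v10,v2) [+--] → (-1.2079, 0, 0.1184)–(-0.819681, -1.01632, 0.1184)  len=1.0879
  (v3,v9,v4) [-++] → (0.819681, -1.01632, 0.1184)–(0.673327, -1.16267, 0.1184)  len=0.2070
  (v3,v4,v2) [-+-] → (0.673327, -1.16267, 0.1184)–(-0.673327, -1.16267, 0.1184)  len=1.3467
  (v3,v8,v9) [--+] → (1.2079, 0, 0.1184)–(0.819681, -1.01632, 0.1184)  len=1.0879
  (v2,v4,v11) [-++] → (-0.673327, -1.16267, 0.1184)–(-0.819681, -1.01632, 0.1184)  len=0.2070
  (v9,v8,v1) [+--] → (1.2079, 0, 0.1184)–(0.819681, 1.01632, 0.1184)  len=1.0879

Chained into 1 loop(s):
  loop 1: 10 segments, perimeter = 7.8730
Total perimeter = 7.873

loops=1 perimeter=7.873


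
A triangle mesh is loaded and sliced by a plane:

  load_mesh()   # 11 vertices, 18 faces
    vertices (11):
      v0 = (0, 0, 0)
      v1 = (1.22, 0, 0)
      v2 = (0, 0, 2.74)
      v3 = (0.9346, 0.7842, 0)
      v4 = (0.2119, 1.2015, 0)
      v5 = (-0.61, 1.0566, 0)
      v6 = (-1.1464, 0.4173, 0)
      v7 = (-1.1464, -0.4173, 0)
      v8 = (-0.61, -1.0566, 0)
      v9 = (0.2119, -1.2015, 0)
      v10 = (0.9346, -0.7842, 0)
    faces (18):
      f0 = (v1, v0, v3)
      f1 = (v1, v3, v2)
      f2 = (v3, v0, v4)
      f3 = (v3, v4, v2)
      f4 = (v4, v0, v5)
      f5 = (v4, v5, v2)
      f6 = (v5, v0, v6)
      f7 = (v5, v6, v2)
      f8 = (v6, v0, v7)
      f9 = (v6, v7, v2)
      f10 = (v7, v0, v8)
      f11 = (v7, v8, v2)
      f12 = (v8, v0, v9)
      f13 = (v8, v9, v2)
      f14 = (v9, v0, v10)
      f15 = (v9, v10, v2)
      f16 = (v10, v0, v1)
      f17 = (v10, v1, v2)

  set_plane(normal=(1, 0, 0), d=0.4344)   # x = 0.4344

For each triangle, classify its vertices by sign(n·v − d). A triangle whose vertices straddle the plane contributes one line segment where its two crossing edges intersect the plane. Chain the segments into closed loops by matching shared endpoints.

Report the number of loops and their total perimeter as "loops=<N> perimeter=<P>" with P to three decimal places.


loops=1 perimeter=6.345

Straddling triangles (8 of 18):
  (v1,v0,v3) [+-+] → (0.4344, 0, 0)–(0.4344, 0.364494, 0)  len=0.3645
  (v1,v3,v2) [++-] → (0.4344, 0.364494, 1.46645)–(0.4344, 0, 1.76438)  len=0.4708
  (v3,v0,v4) [+--] → (0.4344, 0.364494, 0)–(0.4344, 1.07302, 0)  len=0.7085
  (v3,v4,v2) [+--] → (0.4344, 1.07302, 0)–(0.4344, 0.364494, 1.46645)  len=1.6287
  (v9,v0,v10) [--+] → (0.4344, -0.364494, 0)–(0.4344, -1.07302, 0)  len=0.7085
  (v9,v10,v2) [-+-] → (0.4344, -1.07302, 0)–(0.4344, -0.364494, 1.46645)  len=1.6287
  (v10,v0,v1) [+-+] → (0.4344, -0.364494, 0)–(0.4344, 0, 0)  len=0.3645
  (v10,v1,v2) [++-] → (0.4344, 0, 1.76438)–(0.4344, -0.364494, 1.46645)  len=0.4708

Chained into 1 loop(s):
  loop 1: 8 segments, perimeter = 6.3449
Total perimeter = 6.345


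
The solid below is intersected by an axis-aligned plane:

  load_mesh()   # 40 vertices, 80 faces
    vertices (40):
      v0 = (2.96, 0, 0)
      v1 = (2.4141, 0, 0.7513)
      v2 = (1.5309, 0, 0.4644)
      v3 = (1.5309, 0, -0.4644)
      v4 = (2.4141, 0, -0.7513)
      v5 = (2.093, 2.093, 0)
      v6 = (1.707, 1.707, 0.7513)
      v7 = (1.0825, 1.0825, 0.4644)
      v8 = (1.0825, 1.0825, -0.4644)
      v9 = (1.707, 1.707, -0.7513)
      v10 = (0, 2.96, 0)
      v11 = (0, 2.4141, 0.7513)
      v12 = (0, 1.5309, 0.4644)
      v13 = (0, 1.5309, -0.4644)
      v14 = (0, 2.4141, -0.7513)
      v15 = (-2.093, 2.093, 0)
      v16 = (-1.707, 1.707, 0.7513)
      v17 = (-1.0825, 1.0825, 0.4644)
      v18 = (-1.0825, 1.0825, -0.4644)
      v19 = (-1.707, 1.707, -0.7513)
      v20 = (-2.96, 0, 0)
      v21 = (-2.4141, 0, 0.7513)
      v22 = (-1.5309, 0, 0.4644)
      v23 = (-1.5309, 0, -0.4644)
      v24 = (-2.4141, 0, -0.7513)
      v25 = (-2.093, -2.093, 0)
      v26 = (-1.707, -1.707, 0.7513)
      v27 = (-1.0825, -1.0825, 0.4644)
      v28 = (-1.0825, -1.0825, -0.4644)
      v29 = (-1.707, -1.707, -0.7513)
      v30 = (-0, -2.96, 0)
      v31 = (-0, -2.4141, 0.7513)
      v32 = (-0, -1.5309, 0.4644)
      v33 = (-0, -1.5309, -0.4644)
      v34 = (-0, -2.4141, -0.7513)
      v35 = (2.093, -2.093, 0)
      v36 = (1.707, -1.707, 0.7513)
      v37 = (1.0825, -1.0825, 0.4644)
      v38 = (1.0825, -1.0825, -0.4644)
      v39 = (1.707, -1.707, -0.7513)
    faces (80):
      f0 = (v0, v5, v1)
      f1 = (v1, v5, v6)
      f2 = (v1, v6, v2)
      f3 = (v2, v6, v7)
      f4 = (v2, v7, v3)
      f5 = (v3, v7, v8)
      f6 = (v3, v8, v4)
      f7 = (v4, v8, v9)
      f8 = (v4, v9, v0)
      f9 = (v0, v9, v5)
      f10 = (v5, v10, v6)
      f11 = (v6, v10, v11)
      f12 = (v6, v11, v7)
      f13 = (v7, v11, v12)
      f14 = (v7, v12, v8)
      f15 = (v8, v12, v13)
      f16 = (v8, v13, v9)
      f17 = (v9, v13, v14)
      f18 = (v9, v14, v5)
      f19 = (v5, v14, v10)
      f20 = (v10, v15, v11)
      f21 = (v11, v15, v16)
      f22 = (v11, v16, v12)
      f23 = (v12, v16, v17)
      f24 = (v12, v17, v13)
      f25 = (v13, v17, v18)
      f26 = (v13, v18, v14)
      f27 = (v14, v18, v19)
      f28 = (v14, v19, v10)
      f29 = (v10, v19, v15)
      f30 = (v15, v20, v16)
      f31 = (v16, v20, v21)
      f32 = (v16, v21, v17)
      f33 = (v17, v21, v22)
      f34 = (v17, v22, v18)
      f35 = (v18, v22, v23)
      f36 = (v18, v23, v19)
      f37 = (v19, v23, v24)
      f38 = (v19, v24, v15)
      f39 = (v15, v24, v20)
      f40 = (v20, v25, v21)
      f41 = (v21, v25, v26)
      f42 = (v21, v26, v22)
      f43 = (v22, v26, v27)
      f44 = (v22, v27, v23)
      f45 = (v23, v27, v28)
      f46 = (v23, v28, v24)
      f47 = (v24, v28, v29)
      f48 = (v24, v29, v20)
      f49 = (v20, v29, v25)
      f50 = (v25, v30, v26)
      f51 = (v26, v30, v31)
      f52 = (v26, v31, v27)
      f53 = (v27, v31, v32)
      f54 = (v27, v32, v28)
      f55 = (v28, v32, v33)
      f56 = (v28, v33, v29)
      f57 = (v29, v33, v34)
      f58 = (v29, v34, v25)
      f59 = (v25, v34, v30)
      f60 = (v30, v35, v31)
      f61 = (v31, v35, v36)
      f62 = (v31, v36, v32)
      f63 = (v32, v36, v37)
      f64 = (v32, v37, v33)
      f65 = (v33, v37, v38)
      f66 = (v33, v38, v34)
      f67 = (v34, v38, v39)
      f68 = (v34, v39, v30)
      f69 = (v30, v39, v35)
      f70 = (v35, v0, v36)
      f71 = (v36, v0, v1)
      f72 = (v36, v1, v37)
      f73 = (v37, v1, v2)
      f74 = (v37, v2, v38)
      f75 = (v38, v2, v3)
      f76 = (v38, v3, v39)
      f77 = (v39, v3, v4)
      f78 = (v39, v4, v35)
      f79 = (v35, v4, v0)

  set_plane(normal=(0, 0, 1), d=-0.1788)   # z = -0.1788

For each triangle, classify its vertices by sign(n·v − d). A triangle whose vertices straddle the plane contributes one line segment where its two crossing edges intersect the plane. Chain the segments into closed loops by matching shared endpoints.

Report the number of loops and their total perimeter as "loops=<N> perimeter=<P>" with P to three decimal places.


Straddling triangles (32 of 80):
  (v2,v7,v3) [++-] → (1.39302, 0.332862, -0.1788)–(1.5309, 0, -0.1788)  len=0.3603
  (v3,v7,v8) [-+-] → (1.39302, 0.332862, -0.1788)–(1.0825, 1.0825, -0.1788)  len=0.8114
  (v4,v9,v0) [--+] → (2.6618, 0.406245, -0.1788)–(2.83008, 0, -0.1788)  len=0.4397
  (v0,v9,v5) [+-+] → (2.6618, 0.406245, -0.1788)–(2.00114, 2.00114, -0.1788)  len=1.7263
  (v7,v12,v8) [++-] → (0.749638, 1.22038, -0.1788)–(1.0825, 1.0825, -0.1788)  len=0.3603
  (v8,v12,v13) [-+-] → (0.749638, 1.22038, -0.1788)–(0, 1.5309, -0.1788)  len=0.8114
  (v9,v14,v5) [--+] → (1.59489, 2.16942, -0.1788)–(2.00114, 2.00114, -0.1788)  len=0.4397
  (v5,v14,v10) [+-+] → (1.59489, 2.16942, -0.1788)–(0, 2.83008, -0.1788)  len=1.7263
  (v12,v17,v13) [++-] → (-0.332862, 1.39302, -0.1788)–(0, 1.5309, -0.1788)  len=0.3603
  (v13,v17,v18) [-+-] → (-0.332862, 1.39302, -0.1788)–(-1.0825, 1.0825, -0.1788)  len=0.8114
  (v14,v19,v10) [--+] → (-0.406245, 2.6618, -0.1788)–(0, 2.83008, -0.1788)  len=0.4397
  (v10,v19,v15) [+-+] → (-0.406245, 2.6618, -0.1788)–(-2.00114, 2.00114, -0.1788)  len=1.7263
  (v17,v22,v18) [++-] → (-1.22038, 0.749638, -0.1788)–(-1.0825, 1.0825, -0.1788)  len=0.3603
  (v18,v22,v23) [-+-] → (-1.22038, 0.749638, -0.1788)–(-1.5309, 0, -0.1788)  len=0.8114
  (v19,v24,v15) [--+] → (-2.16942, 1.59489, -0.1788)–(-2.00114, 2.00114, -0.1788)  len=0.4397
  (v15,v24,v20) [+-+] → (-2.16942, 1.59489, -0.1788)–(-2.83008, 0, -0.1788)  len=1.7263
  (v22,v27,v23) [++-] → (-1.39302, -0.332862, -0.1788)–(-1.5309, 0, -0.1788)  len=0.3603
  (v23,v27,v28) [-+-] → (-1.39302, -0.332862, -0.1788)–(-1.0825, -1.0825, -0.1788)  len=0.8114
  (v24,v29,v20) [--+] → (-2.6618, -0.406245, -0.1788)–(-2.83008, 0, -0.1788)  len=0.4397
  (v20,v29,v25) [+-+] → (-2.6618, -0.406245, -0.1788)–(-2.00114, -2.00114, -0.1788)  len=1.7263
  (v27,v32,v28) [++-] → (-0.749638, -1.22038, -0.1788)–(-1.0825, -1.0825, -0.1788)  len=0.3603
  (v28,v32,v33) [-+-] → (-0.749638, -1.22038, -0.1788)–(0, -1.5309, -0.1788)  len=0.8114
  (v29,v34,v25) [--+] → (-1.59489, -2.16942, -0.1788)–(-2.00114, -2.00114, -0.1788)  len=0.4397
  (v25,v34,v30) [+-+] → (-1.59489, -2.16942, -0.1788)–(0, -2.83008, -0.1788)  len=1.7263
  (v32,v37,v33) [++-] → (0.332862, -1.39302, -0.1788)–(0, -1.5309, -0.1788)  len=0.3603
  (v33,v37,v38) [-+-] → (0.332862, -1.39302, -0.1788)–(1.0825, -1.0825, -0.1788)  len=0.8114
  (v34,v39,v30) [--+] → (0.406245, -2.6618, -0.1788)–(0, -2.83008, -0.1788)  len=0.4397
  (v30,v39,v35) [+-+] → (0.406245, -2.6618, -0.1788)–(2.00114, -2.00114, -0.1788)  len=1.7263
  (v37,v2,v38) [++-] → (1.22038, -0.749638, -0.1788)–(1.0825, -1.0825, -0.1788)  len=0.3603
  (v38,v2,v3) [-+-] → (1.22038, -0.749638, -0.1788)–(1.5309, 0, -0.1788)  len=0.8114
  (v39,v4,v35) [--+] → (2.16942, -1.59489, -0.1788)–(2.00114, -2.00114, -0.1788)  len=0.4397
  (v35,v4,v0) [+-+] → (2.16942, -1.59489, -0.1788)–(2.83008, 0, -0.1788)  len=1.7263

Chained into 2 loop(s):
  loop 1: 16 segments, perimeter = 9.3736
  loop 2: 16 segments, perimeter = 17.3283
Total perimeter = 26.702

loops=2 perimeter=26.702


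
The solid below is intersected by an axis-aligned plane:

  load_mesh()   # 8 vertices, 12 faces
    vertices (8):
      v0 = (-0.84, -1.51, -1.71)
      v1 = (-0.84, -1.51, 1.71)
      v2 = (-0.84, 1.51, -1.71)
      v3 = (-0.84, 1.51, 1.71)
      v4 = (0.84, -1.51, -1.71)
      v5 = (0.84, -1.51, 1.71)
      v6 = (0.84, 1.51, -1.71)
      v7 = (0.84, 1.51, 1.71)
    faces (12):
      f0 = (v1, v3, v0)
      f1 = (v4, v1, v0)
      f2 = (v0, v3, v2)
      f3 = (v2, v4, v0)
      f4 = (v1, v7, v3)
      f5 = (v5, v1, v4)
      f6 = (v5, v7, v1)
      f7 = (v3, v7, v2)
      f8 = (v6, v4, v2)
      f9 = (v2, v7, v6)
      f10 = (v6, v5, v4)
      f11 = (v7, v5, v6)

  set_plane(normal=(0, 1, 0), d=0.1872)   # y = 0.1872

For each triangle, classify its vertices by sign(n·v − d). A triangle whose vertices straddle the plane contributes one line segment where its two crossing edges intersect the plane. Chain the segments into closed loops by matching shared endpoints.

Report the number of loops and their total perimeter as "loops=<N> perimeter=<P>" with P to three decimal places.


Straddling triangles (8 of 12):
  (v1,v3,v0) [-+-] → (-0.84, 0.1872, 1.71)–(-0.84, 0.1872, 0.211995)  len=1.4980
  (v0,v3,v2) [-++] → (-0.84, 0.1872, 0.211995)–(-0.84, 0.1872, -1.71)  len=1.9220
  (v2,v4,v0) [+--] → (-0.104138, 0.1872, -1.71)–(-0.84, 0.1872, -1.71)  len=0.7359
  (v1,v7,v3) [-++] → (0.104138, 0.1872, 1.71)–(-0.84, 0.1872, 1.71)  len=0.9441
  (v5,v7,v1) [-+-] → (0.84, 0.1872, 1.71)–(0.104138, 0.1872, 1.71)  len=0.7359
  (v6,v4,v2) [+-+] → (0.84, 0.1872, -1.71)–(-0.104138, 0.1872, -1.71)  len=0.9441
  (v6,v5,v4) [+--] → (0.84, 0.1872, -0.211995)–(0.84, 0.1872, -1.71)  len=1.4980
  (v7,v5,v6) [+-+] → (0.84, 0.1872, 1.71)–(0.84, 0.1872, -0.211995)  len=1.9220

Chained into 1 loop(s):
  loop 1: 8 segments, perimeter = 10.2000
Total perimeter = 10.200

loops=1 perimeter=10.200


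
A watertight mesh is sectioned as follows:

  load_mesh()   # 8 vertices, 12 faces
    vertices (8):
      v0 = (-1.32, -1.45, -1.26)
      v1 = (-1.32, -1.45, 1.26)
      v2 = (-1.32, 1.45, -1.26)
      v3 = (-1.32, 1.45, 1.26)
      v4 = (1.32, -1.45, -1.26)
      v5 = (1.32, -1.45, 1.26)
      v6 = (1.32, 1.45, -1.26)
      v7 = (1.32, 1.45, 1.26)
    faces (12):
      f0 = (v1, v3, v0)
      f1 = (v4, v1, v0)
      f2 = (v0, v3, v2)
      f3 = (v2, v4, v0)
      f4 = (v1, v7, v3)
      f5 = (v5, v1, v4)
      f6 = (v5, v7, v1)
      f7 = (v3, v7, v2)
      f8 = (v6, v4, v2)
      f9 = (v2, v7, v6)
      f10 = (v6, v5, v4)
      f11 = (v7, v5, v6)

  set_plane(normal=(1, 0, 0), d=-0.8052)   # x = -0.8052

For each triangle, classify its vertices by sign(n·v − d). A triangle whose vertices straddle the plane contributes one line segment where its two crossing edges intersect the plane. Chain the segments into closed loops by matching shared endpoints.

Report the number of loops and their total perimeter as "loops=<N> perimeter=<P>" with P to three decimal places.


Straddling triangles (8 of 12):
  (v4,v1,v0) [+--] → (-0.8052, -1.45, 0.7686)–(-0.8052, -1.45, -1.26)  len=2.0286
  (v2,v4,v0) [-+-] → (-0.8052, 0.8845, -1.26)–(-0.8052, -1.45, -1.26)  len=2.3345
  (v1,v7,v3) [-+-] → (-0.8052, -0.8845, 1.26)–(-0.8052, 1.45, 1.26)  len=2.3345
  (v5,v1,v4) [+-+] → (-0.8052, -1.45, 1.26)–(-0.8052, -1.45, 0.7686)  len=0.4914
  (v5,v7,v1) [++-] → (-0.8052, -0.8845, 1.26)–(-0.8052, -1.45, 1.26)  len=0.5655
  (v3,v7,v2) [-+-] → (-0.8052, 1.45, 1.26)–(-0.8052, 1.45, -0.7686)  len=2.0286
  (v6,v4,v2) [++-] → (-0.8052, 0.8845, -1.26)–(-0.8052, 1.45, -1.26)  len=0.5655
  (v2,v7,v6) [-++] → (-0.8052, 1.45, -0.7686)–(-0.8052, 1.45, -1.26)  len=0.4914

Chained into 1 loop(s):
  loop 1: 8 segments, perimeter = 10.8400
Total perimeter = 10.840

loops=1 perimeter=10.840


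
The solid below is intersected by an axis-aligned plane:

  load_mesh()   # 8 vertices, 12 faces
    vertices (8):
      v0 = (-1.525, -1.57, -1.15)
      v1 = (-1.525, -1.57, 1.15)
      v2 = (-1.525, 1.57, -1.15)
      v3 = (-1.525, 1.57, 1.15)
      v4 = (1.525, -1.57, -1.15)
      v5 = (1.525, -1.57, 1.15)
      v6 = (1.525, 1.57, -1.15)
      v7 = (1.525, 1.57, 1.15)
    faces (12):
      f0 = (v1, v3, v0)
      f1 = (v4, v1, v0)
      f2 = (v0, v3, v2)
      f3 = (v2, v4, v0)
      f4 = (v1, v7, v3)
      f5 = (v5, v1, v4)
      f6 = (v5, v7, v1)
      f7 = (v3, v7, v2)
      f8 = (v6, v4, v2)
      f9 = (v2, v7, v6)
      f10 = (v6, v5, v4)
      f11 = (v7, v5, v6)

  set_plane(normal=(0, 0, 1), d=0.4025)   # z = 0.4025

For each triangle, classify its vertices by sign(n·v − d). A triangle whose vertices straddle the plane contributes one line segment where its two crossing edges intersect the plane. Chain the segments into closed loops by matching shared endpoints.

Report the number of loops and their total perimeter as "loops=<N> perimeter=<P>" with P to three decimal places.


Straddling triangles (8 of 12):
  (v1,v3,v0) [++-] → (-1.525, 0.5495, 0.4025)–(-1.525, -1.57, 0.4025)  len=2.1195
  (v4,v1,v0) [-+-] → (-0.53375, -1.57, 0.4025)–(-1.525, -1.57, 0.4025)  len=0.9912
  (v0,v3,v2) [-+-] → (-1.525, 0.5495, 0.4025)–(-1.525, 1.57, 0.4025)  len=1.0205
  (v5,v1,v4) [++-] → (-0.53375, -1.57, 0.4025)–(1.525, -1.57, 0.4025)  len=2.0587
  (v3,v7,v2) [++-] → (0.53375, 1.57, 0.4025)–(-1.525, 1.57, 0.4025)  len=2.0587
  (v2,v7,v6) [-+-] → (0.53375, 1.57, 0.4025)–(1.525, 1.57, 0.4025)  len=0.9912
  (v6,v5,v4) [-+-] → (1.525, -0.5495, 0.4025)–(1.525, -1.57, 0.4025)  len=1.0205
  (v7,v5,v6) [++-] → (1.525, -0.5495, 0.4025)–(1.525, 1.57, 0.4025)  len=2.1195

Chained into 1 loop(s):
  loop 1: 8 segments, perimeter = 12.3800
Total perimeter = 12.380

loops=1 perimeter=12.380
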